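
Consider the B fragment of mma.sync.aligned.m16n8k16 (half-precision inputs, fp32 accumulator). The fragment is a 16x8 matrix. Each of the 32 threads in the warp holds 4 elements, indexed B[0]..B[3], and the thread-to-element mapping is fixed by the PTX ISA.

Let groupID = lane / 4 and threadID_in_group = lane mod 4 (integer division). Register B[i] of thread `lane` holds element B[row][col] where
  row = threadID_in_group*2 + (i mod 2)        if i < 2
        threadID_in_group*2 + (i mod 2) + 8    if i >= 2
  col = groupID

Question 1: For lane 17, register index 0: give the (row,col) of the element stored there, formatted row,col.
17: grp=4,tig=1
[0] (1*2+0+0,4) = (2,4)

2,4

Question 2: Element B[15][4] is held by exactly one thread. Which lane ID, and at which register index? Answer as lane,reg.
19,3

c: 4->gid=4  r: 15->r8=1,tid=3,i&1=1
L=4*4+3=19  i=1*2+1=3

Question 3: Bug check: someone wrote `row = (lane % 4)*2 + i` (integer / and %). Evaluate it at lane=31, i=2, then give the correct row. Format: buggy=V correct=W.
`(lane % 4)*2 + i`[31,2]->8
L=31->g=31>>2=7, t=31&3=3
[2]->row 3·2+0+8=14  col g=7
row: 8 vs 14

buggy=8 correct=14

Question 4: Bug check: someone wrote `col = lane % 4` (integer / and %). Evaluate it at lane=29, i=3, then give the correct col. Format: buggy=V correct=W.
`lane % 4`[29,3]->1
L=29->g=29>>2=7, t=29&3=1
[3]->row 1·2+1+8=11  col g=7
col: 1 vs 7

buggy=1 correct=7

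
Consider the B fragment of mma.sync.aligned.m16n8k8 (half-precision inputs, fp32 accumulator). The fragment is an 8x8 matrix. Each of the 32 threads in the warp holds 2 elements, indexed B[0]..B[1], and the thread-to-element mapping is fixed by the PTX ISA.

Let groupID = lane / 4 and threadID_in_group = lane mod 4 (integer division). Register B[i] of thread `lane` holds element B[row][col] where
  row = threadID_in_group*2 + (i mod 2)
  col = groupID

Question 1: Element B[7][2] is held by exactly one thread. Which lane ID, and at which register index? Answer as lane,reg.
c=2⇒gr=2  r=7⇒th=3,odd=1
L=2*4+3=11  i=1=1

11,1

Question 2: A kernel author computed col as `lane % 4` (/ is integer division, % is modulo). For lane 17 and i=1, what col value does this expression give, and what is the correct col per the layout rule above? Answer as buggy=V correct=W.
buggy=1 correct=4

`lane % 4`[17,1]⇒1
lane 17: gr=4 (17/4), th=1 (17%4)
i=1: r=1*2+1=3, c=gr=4
col: 1 vs 4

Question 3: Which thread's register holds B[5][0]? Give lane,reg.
c=0->g=0  r=5->t=2,b0=1
L=0*4+2=2  i=1=1

2,1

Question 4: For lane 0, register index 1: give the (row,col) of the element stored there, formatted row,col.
1,0

lane 0=>0/4=0, 0 mod 4=0
i=1  r:2·0+1=>1  c:0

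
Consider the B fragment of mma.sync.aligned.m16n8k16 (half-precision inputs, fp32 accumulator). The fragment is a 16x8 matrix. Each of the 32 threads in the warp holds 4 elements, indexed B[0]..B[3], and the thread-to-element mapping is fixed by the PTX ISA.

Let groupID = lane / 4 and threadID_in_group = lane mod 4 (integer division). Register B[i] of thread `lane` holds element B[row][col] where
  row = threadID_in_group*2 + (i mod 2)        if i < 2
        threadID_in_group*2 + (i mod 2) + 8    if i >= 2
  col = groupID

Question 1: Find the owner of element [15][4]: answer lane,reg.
c=4→G=4  r=15→rhi=1,T=3,p=1
L=4*4+3=19  i=1*2+1=3

19,3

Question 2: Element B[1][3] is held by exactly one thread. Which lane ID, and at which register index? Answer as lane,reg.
c: 3->gid=3  r: 1->r8=0,tid=0,i&1=1
L=3*4+0=12  i=0*2+1=1

12,1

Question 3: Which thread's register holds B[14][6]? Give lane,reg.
c=6⇒gr=6  r=14⇒Rb=1,th=3,odd=0
L=6*4+3=27  i=1*2+0=2

27,2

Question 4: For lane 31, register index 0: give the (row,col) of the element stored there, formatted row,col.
31: gr=7,th=3
[0] (3*2+0+0,7) = (6,7)

6,7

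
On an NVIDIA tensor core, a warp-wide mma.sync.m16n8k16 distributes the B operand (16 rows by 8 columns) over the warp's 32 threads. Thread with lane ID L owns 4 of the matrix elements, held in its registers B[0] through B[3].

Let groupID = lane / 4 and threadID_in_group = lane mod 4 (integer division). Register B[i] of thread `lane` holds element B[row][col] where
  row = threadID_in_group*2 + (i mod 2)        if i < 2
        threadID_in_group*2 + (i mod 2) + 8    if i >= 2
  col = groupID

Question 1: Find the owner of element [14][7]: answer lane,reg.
c=7→G=7  r=14→rhi=1,T=3,p=0
L=7*4+3=31  i=1*2+0=2

31,2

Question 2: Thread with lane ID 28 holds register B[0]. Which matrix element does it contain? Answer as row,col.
0,7

lane 28: G=7 (28/4), T=0 (28%4)
i=0: r=0*2+0+0=0, c=G=7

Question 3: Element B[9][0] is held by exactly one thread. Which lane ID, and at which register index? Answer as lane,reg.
c=0->g=0  r=9->rb=1,t=0,b0=1
L=0*4+0=0  i=1*2+1=3

0,3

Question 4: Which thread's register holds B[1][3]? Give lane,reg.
12,1

c=3→G=3  r=1→rhi=0,T=0,p=1
L=3*4+0=12  i=0*2+1=1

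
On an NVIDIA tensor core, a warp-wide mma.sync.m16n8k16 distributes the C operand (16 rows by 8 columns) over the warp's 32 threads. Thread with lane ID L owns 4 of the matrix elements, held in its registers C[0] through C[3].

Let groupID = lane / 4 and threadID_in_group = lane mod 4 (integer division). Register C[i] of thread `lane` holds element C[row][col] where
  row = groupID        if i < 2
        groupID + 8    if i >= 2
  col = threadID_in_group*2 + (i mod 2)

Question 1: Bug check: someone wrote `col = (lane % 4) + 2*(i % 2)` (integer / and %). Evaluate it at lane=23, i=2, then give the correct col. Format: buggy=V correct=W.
buggy=3 correct=6

`(lane % 4) + 2*(i % 2)`[23,2]⇒3
L=23⇒gr=23>>2=5, th=23&3=3
[2]⇒row 5+8=13  col 3·2+0=6
col: 3 vs 6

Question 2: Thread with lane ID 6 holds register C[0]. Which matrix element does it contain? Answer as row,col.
1,4

lane 6: gr=1 (6/4), th=2 (6%4)
i=0: r=1+0=1, c=2*2+0=4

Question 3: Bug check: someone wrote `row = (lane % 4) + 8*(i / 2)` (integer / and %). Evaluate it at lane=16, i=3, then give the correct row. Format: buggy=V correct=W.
buggy=8 correct=12

`(lane % 4) + 8*(i / 2)`[16,3]⇒8
lane 16: gr=4 (16/4), th=0 (16%4)
i=3: r=4+8=12, c=0*2+1=1
row: 8 vs 12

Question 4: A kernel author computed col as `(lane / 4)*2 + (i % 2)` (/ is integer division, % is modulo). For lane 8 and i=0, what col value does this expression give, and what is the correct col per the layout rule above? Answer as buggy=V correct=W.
buggy=4 correct=0

`(lane / 4)*2 + (i % 2)`[8,0]->4
lane 8->8/4=2, 8 mod 4=0
i=0  r:2+0->2  c:2·0+0->0
col: 4 vs 0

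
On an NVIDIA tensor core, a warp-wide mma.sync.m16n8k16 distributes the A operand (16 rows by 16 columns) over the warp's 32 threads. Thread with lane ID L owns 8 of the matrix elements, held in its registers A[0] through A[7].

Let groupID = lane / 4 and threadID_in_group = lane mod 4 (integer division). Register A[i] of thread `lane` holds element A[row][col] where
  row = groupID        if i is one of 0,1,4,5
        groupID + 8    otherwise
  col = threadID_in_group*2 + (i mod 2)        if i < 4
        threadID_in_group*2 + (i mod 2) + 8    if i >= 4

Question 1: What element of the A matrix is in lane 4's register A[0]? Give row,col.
lane 4->4/4=1, 4 mod 4=0
i=0  r:1+0->1  c:2·0+0+0->0

1,0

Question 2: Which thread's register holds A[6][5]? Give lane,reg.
r: 6->gid=6,r8=0  c: 5->c8=0,tid=2,i&1=1
L=6*4+2=26  i=0*4+0*2+1=1

26,1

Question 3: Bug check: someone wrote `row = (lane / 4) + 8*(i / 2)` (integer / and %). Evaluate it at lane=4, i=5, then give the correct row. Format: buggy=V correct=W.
buggy=17 correct=1

`(lane / 4) + 8*(i / 2)`[4,5]⇒17
lane 4: gr=1 (4/4), th=0 (4%4)
i=5: r=1+0=1, c=0*2+1+8=9
row: 17 vs 1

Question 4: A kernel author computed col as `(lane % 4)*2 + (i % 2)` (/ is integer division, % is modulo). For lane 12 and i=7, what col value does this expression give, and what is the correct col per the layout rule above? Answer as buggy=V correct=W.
buggy=1 correct=9

`(lane % 4)*2 + (i % 2)`[12,7]->1
12: g=3,t=0
[7] (3+8,0*2+1+8) = (11,9)
col: 1 vs 9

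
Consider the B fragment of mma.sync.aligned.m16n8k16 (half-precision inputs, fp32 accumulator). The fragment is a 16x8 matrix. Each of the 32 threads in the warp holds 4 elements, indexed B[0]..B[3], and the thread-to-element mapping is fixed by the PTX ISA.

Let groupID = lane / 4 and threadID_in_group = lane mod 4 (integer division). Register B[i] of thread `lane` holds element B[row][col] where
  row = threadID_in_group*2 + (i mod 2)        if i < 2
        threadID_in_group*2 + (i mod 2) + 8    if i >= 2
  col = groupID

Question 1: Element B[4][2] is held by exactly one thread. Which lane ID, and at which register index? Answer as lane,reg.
c:2=>grp=2  r:4=>rB=0,tig=2,lo=0
L=2*4+2=10  i=0*2+0=0

10,0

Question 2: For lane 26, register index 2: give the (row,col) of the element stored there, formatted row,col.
12,6

L=26->g=26>>2=6, t=26&3=2
[2]->row 2·2+0+8=12  col g=6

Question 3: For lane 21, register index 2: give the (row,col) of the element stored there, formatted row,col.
21: grp=5,tig=1
[2] (1*2+0+8,5) = (10,5)

10,5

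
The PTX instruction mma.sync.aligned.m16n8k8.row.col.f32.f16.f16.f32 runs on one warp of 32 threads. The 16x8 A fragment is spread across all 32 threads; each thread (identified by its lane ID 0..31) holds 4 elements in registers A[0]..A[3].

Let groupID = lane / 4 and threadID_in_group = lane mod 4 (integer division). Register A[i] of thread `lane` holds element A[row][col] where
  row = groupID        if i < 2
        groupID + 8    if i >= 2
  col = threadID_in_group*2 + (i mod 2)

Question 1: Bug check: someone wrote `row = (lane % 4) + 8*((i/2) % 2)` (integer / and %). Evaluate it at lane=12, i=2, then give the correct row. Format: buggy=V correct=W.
`(lane % 4) + 8*((i/2) % 2)`[12,2]->8
lane 12->12/4=3, 12 mod 4=0
i=2  r:3+8->11  c:2·0+0->0
row: 8 vs 11

buggy=8 correct=11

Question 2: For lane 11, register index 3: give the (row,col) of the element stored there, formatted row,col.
11: G=2,T=3
[3] (2+8,3*2+1) = (10,7)

10,7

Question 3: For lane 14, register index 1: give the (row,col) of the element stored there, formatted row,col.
3,5

lane 14->14/4=3, 14 mod 4=2
i=1  r:3+0->3  c:2·2+1->5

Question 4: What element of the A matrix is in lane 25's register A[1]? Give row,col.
6,3

L=25→G=25>>2=6, T=25&3=1
[1]→row 6+0=6  col 1·2+1=3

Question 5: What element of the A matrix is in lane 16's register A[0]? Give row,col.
4,0

L=16->gid=16>>2=4, tid=16&3=0
[0]->row 4+0=4  col 0·2+0=0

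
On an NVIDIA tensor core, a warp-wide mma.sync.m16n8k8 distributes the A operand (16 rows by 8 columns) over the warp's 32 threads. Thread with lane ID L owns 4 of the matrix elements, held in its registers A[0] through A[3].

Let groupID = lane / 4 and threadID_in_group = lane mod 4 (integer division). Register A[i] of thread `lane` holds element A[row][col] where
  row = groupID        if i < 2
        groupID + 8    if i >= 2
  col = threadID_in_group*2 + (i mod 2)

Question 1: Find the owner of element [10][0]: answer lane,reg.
r=10->g=2,rb=1  c=0->t=0,b0=0
L=2*4+0=8  i=1*2+0=2

8,2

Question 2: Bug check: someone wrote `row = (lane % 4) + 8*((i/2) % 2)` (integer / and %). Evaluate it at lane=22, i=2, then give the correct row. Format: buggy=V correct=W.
buggy=10 correct=13

`(lane % 4) + 8*((i/2) % 2)`[22,2]⇒10
22: gr=5,th=2
[2] (5+8,2*2+0) = (13,4)
row: 10 vs 13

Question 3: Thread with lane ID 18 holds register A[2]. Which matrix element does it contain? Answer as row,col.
12,4

lane 18->18/4=4, 18 mod 4=2
i=2  r:4+8->12  c:2·2+0->4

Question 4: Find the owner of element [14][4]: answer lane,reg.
26,2

r:14=>grp=6,rB=1  c:4=>tig=2,lo=0
L=6*4+2=26  i=1*2+0=2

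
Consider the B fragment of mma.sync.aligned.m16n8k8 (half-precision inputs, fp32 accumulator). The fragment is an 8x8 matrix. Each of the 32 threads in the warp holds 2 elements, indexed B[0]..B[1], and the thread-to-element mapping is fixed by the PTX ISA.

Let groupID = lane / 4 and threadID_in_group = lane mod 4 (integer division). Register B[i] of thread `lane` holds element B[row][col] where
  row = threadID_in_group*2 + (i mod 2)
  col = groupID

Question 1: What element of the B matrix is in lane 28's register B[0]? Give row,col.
28: gr=7,th=0
[0] (0*2+0,7) = (0,7)

0,7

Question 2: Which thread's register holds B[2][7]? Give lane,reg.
29,0

c=7→G=7  r=2→T=1,p=0
L=7*4+1=29  i=0=0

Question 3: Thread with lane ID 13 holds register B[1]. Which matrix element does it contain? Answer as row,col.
13: g=3,t=1
[1] (1*2+1,3) = (3,3)

3,3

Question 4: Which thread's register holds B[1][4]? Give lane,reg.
16,1

c:4=>grp=4  r:1=>tig=0,lo=1
L=4*4+0=16  i=1=1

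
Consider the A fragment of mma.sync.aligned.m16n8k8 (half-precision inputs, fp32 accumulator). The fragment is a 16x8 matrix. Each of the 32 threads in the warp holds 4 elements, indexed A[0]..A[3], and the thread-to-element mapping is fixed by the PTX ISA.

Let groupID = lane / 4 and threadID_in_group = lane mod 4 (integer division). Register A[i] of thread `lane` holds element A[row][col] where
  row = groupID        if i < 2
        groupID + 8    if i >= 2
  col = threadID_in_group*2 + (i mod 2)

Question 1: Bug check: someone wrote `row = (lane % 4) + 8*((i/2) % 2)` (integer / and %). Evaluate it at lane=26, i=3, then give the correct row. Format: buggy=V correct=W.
buggy=10 correct=14

`(lane % 4) + 8*((i/2) % 2)`[26,3]->10
lane 26: g=6 (26/4), t=2 (26%4)
i=3: r=6+8=14, c=2*2+1=5
row: 10 vs 14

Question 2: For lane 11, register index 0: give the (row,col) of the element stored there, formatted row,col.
lane 11->11/4=2, 11 mod 4=3
i=0  r:2+0->2  c:2·3+0->6

2,6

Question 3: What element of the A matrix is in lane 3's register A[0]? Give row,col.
0,6

lane 3: g=0 (3/4), t=3 (3%4)
i=0: r=0+0=0, c=3*2+0=6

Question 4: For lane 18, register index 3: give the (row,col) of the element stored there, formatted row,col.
12,5

lane 18: g=4 (18/4), t=2 (18%4)
i=3: r=4+8=12, c=2*2+1=5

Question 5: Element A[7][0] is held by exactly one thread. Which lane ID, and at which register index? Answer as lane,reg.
r:7=>grp=7,rB=0  c:0=>tig=0,lo=0
L=7*4+0=28  i=0*2+0=0

28,0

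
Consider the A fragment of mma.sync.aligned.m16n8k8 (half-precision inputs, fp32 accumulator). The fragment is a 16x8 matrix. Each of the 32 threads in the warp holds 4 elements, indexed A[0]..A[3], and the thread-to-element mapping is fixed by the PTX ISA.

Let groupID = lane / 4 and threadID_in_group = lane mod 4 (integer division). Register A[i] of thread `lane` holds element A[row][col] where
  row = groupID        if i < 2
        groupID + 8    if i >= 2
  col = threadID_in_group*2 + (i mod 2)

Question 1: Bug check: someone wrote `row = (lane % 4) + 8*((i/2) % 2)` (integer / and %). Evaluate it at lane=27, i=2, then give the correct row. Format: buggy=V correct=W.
`(lane % 4) + 8*((i/2) % 2)`[27,2]⇒11
lane 27: gr=6 (27/4), th=3 (27%4)
i=2: r=6+8=14, c=3*2+0=6
row: 11 vs 14

buggy=11 correct=14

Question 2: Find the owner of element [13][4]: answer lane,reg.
22,2

r: 13->gid=5,r8=1  c: 4->tid=2,i&1=0
L=5*4+2=22  i=1*2+0=2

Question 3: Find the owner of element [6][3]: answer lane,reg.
r:6=>grp=6,rB=0  c:3=>tig=1,lo=1
L=6*4+1=25  i=0*2+1=1

25,1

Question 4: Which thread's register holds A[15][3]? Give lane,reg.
r=15⇒gr=7,Rb=1  c=3⇒th=1,odd=1
L=7*4+1=29  i=1*2+1=3

29,3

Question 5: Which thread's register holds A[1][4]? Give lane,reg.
r:1=>grp=1,rB=0  c:4=>tig=2,lo=0
L=1*4+2=6  i=0*2+0=0

6,0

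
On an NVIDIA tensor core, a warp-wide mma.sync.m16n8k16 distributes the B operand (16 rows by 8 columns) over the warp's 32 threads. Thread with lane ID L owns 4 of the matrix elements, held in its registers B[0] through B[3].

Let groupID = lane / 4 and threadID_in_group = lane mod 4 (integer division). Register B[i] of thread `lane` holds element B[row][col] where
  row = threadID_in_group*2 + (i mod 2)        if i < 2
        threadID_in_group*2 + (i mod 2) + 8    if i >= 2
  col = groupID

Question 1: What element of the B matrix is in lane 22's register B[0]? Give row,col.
4,5

lane 22: g=5 (22/4), t=2 (22%4)
i=0: r=2*2+0+0=4, c=g=5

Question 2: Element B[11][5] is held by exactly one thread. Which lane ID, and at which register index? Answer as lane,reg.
c=5→G=5  r=11→rhi=1,T=1,p=1
L=5*4+1=21  i=1*2+1=3

21,3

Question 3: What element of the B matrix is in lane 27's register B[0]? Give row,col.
6,6

lane 27->27/4=6, 27 mod 4=3
i=0  r:2·3+0+0->6  c:6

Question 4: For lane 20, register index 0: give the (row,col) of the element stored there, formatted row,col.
20: G=5,T=0
[0] (0*2+0+0,5) = (0,5)

0,5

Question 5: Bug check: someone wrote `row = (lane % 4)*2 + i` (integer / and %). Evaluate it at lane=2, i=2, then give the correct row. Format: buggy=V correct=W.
`(lane % 4)*2 + i`[2,2]→6
2: G=0,T=2
[2] (2*2+0+8,0) = (12,0)
row: 6 vs 12

buggy=6 correct=12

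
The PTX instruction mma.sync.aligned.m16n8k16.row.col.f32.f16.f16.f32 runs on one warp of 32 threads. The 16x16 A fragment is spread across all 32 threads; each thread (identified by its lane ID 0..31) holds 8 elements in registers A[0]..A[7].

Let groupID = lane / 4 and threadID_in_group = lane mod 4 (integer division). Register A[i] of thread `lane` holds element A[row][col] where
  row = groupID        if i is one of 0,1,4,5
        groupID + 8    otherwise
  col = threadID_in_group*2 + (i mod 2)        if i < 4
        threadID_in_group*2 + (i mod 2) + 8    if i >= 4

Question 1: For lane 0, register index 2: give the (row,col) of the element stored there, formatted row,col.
0: gr=0,th=0
[2] (0+8,0*2+0+0) = (8,0)

8,0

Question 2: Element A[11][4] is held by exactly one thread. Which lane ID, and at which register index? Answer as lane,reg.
14,2

r=11->g=3,rb=1  c=4->cb=0,t=2,b0=0
L=3*4+2=14  i=0*4+1*2+0=2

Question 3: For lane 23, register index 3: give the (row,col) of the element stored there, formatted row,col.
L=23->g=23>>2=5, t=23&3=3
[3]->row 5+8=13  col 3·2+1+0=7

13,7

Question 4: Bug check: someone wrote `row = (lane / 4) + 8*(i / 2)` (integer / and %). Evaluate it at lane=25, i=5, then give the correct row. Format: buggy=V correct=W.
buggy=22 correct=6

`(lane / 4) + 8*(i / 2)`[25,5]=>22
lane 25=>25/4=6, 25 mod 4=1
i=5  r:6+0=>6  c:2·1+1+8=>11
row: 22 vs 6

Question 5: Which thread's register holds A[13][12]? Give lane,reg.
22,6

r=13→G=5,rhi=1  c=12→chi=1,T=2,p=0
L=5*4+2=22  i=1*4+1*2+0=6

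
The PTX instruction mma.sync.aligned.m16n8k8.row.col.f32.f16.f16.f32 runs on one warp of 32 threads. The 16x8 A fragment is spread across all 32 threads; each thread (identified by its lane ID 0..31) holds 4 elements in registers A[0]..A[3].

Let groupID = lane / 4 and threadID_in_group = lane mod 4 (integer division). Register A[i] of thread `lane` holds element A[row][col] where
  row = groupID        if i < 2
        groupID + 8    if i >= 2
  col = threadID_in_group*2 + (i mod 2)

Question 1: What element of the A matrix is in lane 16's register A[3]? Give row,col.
lane 16: G=4 (16/4), T=0 (16%4)
i=3: r=4+8=12, c=0*2+1=1

12,1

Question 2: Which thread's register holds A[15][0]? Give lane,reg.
r:15=>grp=7,rB=1  c:0=>tig=0,lo=0
L=7*4+0=28  i=1*2+0=2

28,2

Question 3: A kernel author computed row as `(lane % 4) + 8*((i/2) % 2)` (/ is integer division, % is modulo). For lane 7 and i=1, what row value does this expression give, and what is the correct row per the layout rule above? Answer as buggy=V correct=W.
buggy=3 correct=1

`(lane % 4) + 8*((i/2) % 2)`[7,1]->3
7: g=1,t=3
[1] (1+0,3*2+1) = (1,7)
row: 3 vs 1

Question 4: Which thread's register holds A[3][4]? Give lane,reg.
r: 3->gid=3,r8=0  c: 4->tid=2,i&1=0
L=3*4+2=14  i=0*2+0=0

14,0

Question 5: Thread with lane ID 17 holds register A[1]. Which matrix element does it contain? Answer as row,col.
17: gr=4,th=1
[1] (4+0,1*2+1) = (4,3)

4,3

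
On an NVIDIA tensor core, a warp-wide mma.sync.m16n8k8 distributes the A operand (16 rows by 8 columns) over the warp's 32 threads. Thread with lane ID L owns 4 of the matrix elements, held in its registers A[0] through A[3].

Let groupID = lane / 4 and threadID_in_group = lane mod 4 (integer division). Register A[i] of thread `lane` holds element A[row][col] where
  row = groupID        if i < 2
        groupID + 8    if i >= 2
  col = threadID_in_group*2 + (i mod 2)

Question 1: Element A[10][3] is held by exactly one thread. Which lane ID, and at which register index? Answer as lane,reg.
9,3

r=10⇒gr=2,Rb=1  c=3⇒th=1,odd=1
L=2*4+1=9  i=1*2+1=3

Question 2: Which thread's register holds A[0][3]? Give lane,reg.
1,1

r:0=>grp=0,rB=0  c:3=>tig=1,lo=1
L=0*4+1=1  i=0*2+1=1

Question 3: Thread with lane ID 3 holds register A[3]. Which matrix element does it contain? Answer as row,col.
8,7

lane 3: gid=0 (3/4), tid=3 (3%4)
i=3: r=0+8=8, c=3*2+1=7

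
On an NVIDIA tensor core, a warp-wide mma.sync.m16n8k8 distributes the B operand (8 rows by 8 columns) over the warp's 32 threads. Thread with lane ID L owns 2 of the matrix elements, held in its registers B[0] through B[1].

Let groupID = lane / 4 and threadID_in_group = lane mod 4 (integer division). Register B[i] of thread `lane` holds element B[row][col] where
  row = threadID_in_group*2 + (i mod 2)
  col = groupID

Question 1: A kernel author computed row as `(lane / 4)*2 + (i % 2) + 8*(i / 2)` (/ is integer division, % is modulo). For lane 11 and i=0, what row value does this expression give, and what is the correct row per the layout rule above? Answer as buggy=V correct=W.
buggy=4 correct=6

`(lane / 4)*2 + (i % 2) + 8*(i / 2)`[11,0]=>4
L=11=>grp=11>>2=2, tig=11&3=3
[0]=>row 3·2+0=6  col grp=2
row: 4 vs 6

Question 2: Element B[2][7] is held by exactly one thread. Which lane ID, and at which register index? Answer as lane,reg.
c=7⇒gr=7  r=2⇒th=1,odd=0
L=7*4+1=29  i=0=0

29,0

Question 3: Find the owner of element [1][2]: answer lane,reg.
8,1

c=2→G=2  r=1→T=0,p=1
L=2*4+0=8  i=1=1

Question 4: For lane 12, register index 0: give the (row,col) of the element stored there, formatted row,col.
lane 12: gid=3 (12/4), tid=0 (12%4)
i=0: r=0*2+0=0, c=gid=3

0,3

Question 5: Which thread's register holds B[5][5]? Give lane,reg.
22,1

c:5=>grp=5  r:5=>tig=2,lo=1
L=5*4+2=22  i=1=1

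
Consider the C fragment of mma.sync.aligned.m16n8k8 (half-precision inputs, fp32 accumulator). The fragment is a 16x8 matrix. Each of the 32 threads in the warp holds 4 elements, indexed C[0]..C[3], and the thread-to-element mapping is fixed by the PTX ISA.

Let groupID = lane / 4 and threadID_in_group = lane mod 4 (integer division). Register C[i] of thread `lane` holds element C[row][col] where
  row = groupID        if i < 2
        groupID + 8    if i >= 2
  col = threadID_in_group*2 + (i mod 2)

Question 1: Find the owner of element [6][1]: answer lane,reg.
24,1

r:6=>grp=6,rB=0  c:1=>tig=0,lo=1
L=6*4+0=24  i=0*2+1=1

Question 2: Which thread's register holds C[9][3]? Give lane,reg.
5,3

r=9->g=1,rb=1  c=3->t=1,b0=1
L=1*4+1=5  i=1*2+1=3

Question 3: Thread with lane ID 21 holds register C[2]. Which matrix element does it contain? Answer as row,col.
lane 21⇒21/4=5, 21 mod 4=1
i=2  r:5+8⇒13  c:2·1+0⇒2

13,2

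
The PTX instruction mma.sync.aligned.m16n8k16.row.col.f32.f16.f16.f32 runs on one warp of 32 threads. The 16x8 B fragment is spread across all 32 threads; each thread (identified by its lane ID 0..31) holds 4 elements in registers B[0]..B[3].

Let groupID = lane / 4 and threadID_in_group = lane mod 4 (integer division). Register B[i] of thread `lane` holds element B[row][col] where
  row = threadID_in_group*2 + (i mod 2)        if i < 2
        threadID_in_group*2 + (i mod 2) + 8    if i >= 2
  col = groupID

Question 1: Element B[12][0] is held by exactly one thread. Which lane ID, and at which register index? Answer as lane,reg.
2,2

c=0⇒gr=0  r=12⇒Rb=1,th=2,odd=0
L=0*4+2=2  i=1*2+0=2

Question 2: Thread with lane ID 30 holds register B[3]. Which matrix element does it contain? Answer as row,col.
30: gid=7,tid=2
[3] (2*2+1+8,7) = (13,7)

13,7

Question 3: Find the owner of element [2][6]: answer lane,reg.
25,0

c: 6->gid=6  r: 2->r8=0,tid=1,i&1=0
L=6*4+1=25  i=0*2+0=0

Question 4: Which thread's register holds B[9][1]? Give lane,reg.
c=1→G=1  r=9→rhi=1,T=0,p=1
L=1*4+0=4  i=1*2+1=3

4,3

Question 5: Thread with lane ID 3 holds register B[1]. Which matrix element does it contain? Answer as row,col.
7,0

L=3=>grp=3>>2=0, tig=3&3=3
[1]=>row 3·2+1+0=7  col grp=0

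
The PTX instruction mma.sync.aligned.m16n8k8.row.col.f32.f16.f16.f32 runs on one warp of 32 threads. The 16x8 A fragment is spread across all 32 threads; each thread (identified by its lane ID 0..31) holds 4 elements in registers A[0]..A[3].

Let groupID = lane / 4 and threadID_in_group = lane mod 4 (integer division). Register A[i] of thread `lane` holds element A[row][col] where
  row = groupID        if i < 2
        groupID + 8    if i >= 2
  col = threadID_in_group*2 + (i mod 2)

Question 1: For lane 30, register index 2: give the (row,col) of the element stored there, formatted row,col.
15,4

L=30=>grp=30>>2=7, tig=30&3=2
[2]=>row 7+8=15  col 2·2+0=4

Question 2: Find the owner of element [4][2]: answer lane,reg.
r: 4->gid=4,r8=0  c: 2->tid=1,i&1=0
L=4*4+1=17  i=0*2+0=0

17,0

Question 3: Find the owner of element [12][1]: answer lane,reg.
r=12->g=4,rb=1  c=1->t=0,b0=1
L=4*4+0=16  i=1*2+1=3

16,3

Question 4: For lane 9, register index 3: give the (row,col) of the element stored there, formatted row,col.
10,3

L=9=>grp=9>>2=2, tig=9&3=1
[3]=>row 2+8=10  col 1·2+1=3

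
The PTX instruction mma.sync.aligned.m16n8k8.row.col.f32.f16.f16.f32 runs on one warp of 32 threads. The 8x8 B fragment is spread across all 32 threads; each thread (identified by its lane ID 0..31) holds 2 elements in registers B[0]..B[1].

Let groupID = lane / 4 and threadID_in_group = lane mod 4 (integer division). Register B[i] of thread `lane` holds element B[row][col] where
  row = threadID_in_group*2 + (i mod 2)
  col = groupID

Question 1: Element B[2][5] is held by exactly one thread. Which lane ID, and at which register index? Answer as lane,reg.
c=5⇒gr=5  r=2⇒th=1,odd=0
L=5*4+1=21  i=0=0

21,0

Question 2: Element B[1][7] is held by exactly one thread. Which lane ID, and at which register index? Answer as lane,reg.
28,1

c=7->g=7  r=1->t=0,b0=1
L=7*4+0=28  i=1=1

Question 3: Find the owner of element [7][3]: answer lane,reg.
15,1

c: 3->gid=3  r: 7->tid=3,i&1=1
L=3*4+3=15  i=1=1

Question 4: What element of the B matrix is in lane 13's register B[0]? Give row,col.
2,3

lane 13: G=3 (13/4), T=1 (13%4)
i=0: r=1*2+0=2, c=G=3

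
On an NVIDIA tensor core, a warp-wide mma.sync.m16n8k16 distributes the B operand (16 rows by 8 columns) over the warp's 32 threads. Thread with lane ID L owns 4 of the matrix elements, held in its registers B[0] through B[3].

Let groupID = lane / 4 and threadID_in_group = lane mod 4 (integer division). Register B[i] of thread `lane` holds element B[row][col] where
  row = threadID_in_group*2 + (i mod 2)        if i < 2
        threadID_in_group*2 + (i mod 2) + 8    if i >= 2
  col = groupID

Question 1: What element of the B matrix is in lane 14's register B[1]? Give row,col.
5,3

L=14->g=14>>2=3, t=14&3=2
[1]->row 2·2+1+0=5  col g=3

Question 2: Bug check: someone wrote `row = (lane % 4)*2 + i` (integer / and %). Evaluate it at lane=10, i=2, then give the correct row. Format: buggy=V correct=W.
`(lane % 4)*2 + i`[10,2]=>6
10: grp=2,tig=2
[2] (2*2+0+8,2) = (12,2)
row: 6 vs 12

buggy=6 correct=12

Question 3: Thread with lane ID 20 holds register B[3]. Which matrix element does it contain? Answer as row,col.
L=20->gid=20>>2=5, tid=20&3=0
[3]->row 0·2+1+8=9  col gid=5

9,5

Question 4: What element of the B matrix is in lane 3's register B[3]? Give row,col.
L=3->gid=3>>2=0, tid=3&3=3
[3]->row 3·2+1+8=15  col gid=0

15,0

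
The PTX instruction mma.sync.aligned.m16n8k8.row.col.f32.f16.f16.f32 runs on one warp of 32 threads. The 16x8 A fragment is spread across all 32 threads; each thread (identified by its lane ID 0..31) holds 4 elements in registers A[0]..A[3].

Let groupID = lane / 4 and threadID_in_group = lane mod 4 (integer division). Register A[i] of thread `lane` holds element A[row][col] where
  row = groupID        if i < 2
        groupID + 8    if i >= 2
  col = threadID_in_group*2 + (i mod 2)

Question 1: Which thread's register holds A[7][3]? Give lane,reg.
29,1

r: 7->gid=7,r8=0  c: 3->tid=1,i&1=1
L=7*4+1=29  i=0*2+1=1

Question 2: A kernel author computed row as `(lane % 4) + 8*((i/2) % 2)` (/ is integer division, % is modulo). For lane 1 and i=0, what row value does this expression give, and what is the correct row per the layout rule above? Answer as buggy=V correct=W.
`(lane % 4) + 8*((i/2) % 2)`[1,0]=>1
1: grp=0,tig=1
[0] (0+0,1*2+0) = (0,2)
row: 1 vs 0

buggy=1 correct=0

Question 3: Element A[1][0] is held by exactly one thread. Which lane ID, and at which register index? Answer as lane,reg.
4,0

r=1->g=1,rb=0  c=0->t=0,b0=0
L=1*4+0=4  i=0*2+0=0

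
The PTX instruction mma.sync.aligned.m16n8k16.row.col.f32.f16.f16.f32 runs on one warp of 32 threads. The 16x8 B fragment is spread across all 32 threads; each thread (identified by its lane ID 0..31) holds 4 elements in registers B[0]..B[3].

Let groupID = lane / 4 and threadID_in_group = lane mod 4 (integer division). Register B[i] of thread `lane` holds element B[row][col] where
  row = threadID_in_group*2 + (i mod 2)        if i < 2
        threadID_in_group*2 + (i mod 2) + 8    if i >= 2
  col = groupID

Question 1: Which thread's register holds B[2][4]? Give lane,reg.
c:4=>grp=4  r:2=>rB=0,tig=1,lo=0
L=4*4+1=17  i=0*2+0=0

17,0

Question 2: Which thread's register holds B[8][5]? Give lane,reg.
20,2

c=5->g=5  r=8->rb=1,t=0,b0=0
L=5*4+0=20  i=1*2+0=2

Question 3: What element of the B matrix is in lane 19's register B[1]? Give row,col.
7,4

L=19→G=19>>2=4, T=19&3=3
[1]→row 3·2+1+0=7  col G=4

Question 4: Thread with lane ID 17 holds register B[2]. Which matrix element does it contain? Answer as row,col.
10,4

lane 17: G=4 (17/4), T=1 (17%4)
i=2: r=1*2+0+8=10, c=G=4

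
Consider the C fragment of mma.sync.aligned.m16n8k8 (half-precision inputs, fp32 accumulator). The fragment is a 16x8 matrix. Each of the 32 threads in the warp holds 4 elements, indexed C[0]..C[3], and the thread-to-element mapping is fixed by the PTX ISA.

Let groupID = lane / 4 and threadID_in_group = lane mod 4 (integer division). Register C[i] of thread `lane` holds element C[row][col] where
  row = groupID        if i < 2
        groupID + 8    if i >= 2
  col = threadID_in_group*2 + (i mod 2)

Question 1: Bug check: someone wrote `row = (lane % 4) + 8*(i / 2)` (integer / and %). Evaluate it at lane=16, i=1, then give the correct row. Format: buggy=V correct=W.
`(lane % 4) + 8*(i / 2)`[16,1]->0
16: g=4,t=0
[1] (4+0,0*2+1) = (4,1)
row: 0 vs 4

buggy=0 correct=4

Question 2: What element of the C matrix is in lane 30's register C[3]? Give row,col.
lane 30->30/4=7, 30 mod 4=2
i=3  r:7+8->15  c:2·2+1->5

15,5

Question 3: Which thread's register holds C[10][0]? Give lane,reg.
r=10⇒gr=2,Rb=1  c=0⇒th=0,odd=0
L=2*4+0=8  i=1*2+0=2

8,2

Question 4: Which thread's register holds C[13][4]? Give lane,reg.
r=13⇒gr=5,Rb=1  c=4⇒th=2,odd=0
L=5*4+2=22  i=1*2+0=2

22,2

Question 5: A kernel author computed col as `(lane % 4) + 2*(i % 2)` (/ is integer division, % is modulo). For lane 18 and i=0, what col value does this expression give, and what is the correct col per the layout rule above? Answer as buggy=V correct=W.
`(lane % 4) + 2*(i % 2)`[18,0]=>2
18: grp=4,tig=2
[0] (4+0,2*2+0) = (4,4)
col: 2 vs 4

buggy=2 correct=4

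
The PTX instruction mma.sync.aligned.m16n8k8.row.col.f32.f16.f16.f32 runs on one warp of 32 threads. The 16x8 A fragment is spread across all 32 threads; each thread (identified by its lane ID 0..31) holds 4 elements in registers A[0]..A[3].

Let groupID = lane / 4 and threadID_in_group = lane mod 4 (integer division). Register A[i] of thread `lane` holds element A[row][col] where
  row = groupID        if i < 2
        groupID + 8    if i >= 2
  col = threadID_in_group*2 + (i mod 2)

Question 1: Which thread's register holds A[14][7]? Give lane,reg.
27,3

r: 14->gid=6,r8=1  c: 7->tid=3,i&1=1
L=6*4+3=27  i=1*2+1=3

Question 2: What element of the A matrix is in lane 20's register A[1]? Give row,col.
lane 20: G=5 (20/4), T=0 (20%4)
i=1: r=5+0=5, c=0*2+1=1

5,1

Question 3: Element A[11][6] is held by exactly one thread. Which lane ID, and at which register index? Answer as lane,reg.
r=11→G=3,rhi=1  c=6→T=3,p=0
L=3*4+3=15  i=1*2+0=2

15,2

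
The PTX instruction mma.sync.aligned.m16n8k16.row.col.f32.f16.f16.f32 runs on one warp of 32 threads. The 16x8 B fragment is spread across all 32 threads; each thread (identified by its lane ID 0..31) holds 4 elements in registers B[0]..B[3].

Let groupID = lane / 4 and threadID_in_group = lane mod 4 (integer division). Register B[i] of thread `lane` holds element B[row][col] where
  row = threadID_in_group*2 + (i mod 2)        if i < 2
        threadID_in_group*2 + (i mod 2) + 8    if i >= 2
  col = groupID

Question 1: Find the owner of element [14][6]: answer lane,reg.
27,2

c=6→G=6  r=14→rhi=1,T=3,p=0
L=6*4+3=27  i=1*2+0=2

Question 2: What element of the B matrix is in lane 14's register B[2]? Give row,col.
L=14⇒gr=14>>2=3, th=14&3=2
[2]⇒row 2·2+0+8=12  col gr=3

12,3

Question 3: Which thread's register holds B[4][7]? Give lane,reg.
30,0

c=7->g=7  r=4->rb=0,t=2,b0=0
L=7*4+2=30  i=0*2+0=0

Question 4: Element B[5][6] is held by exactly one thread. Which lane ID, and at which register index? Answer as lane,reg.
c=6->g=6  r=5->rb=0,t=2,b0=1
L=6*4+2=26  i=0*2+1=1

26,1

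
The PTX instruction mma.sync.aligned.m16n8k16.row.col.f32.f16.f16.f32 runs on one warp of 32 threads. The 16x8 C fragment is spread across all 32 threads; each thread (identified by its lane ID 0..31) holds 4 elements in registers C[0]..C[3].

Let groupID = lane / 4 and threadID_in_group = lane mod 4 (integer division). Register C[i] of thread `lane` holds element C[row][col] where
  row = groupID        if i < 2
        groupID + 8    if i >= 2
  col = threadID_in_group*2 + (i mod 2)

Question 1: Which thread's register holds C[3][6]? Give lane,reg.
15,0

r:3=>grp=3,rB=0  c:6=>tig=3,lo=0
L=3*4+3=15  i=0*2+0=0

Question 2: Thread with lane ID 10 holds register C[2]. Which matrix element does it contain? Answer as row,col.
lane 10=>10/4=2, 10 mod 4=2
i=2  r:2+8=>10  c:2·2+0=>4

10,4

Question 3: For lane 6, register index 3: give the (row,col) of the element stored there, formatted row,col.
9,5

L=6⇒gr=6>>2=1, th=6&3=2
[3]⇒row 1+8=9  col 2·2+1=5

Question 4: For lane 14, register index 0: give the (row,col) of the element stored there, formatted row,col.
3,4

14: g=3,t=2
[0] (3+0,2*2+0) = (3,4)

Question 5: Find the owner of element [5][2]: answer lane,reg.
r=5→G=5,rhi=0  c=2→T=1,p=0
L=5*4+1=21  i=0*2+0=0

21,0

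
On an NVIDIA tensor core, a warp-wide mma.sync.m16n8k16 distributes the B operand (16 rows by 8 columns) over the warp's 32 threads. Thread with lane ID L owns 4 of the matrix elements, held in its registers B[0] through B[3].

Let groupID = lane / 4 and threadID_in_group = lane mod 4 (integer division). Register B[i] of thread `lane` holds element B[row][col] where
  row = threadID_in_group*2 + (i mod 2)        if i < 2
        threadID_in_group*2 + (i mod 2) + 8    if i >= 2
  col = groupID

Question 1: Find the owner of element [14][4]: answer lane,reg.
19,2

c=4⇒gr=4  r=14⇒Rb=1,th=3,odd=0
L=4*4+3=19  i=1*2+0=2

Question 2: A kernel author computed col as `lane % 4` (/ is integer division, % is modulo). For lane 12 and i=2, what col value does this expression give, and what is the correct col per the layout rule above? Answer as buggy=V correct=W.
buggy=0 correct=3

`lane % 4`[12,2]->0
lane 12: g=3 (12/4), t=0 (12%4)
i=2: r=0*2+0+8=8, c=g=3
col: 0 vs 3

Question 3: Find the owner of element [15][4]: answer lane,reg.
c=4->g=4  r=15->rb=1,t=3,b0=1
L=4*4+3=19  i=1*2+1=3

19,3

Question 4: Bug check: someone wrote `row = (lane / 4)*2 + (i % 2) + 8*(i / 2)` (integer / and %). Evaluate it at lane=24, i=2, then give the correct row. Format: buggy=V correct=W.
buggy=20 correct=8

`(lane / 4)*2 + (i % 2) + 8*(i / 2)`[24,2]->20
24: g=6,t=0
[2] (0*2+0+8,6) = (8,6)
row: 20 vs 8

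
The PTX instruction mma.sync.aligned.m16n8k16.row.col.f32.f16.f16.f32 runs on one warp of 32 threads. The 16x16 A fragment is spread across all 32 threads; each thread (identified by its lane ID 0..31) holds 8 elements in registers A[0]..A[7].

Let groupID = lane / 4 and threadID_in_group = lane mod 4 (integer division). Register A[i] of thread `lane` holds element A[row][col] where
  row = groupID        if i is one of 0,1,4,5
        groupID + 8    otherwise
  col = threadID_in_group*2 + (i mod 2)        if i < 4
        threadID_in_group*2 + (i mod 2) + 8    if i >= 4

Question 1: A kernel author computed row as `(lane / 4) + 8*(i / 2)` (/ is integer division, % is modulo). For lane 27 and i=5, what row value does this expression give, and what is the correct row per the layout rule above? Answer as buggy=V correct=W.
buggy=22 correct=6

`(lane / 4) + 8*(i / 2)`[27,5]->22
lane 27->27/4=6, 27 mod 4=3
i=5  r:6+0->6  c:2·3+1+8->15
row: 22 vs 6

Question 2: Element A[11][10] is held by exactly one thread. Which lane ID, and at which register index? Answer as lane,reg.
13,6

r=11→G=3,rhi=1  c=10→chi=1,T=1,p=0
L=3*4+1=13  i=1*4+1*2+0=6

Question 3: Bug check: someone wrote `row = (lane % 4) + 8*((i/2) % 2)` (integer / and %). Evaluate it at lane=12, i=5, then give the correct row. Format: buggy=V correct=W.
`(lane % 4) + 8*((i/2) % 2)`[12,5]->0
12: gid=3,tid=0
[5] (3+0,0*2+1+8) = (3,9)
row: 0 vs 3

buggy=0 correct=3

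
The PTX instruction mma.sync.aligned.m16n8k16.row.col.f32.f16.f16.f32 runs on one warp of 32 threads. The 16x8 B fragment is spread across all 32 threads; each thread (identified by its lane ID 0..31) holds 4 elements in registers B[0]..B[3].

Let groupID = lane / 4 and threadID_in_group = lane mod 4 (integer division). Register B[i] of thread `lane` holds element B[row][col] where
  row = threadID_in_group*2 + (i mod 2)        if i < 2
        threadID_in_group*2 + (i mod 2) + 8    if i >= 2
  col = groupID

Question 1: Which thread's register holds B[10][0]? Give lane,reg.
1,2

c: 0->gid=0  r: 10->r8=1,tid=1,i&1=0
L=0*4+1=1  i=1*2+0=2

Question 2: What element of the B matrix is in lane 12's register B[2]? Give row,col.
lane 12⇒12/4=3, 12 mod 4=0
i=2  r:2·0+0+8⇒8  c:3

8,3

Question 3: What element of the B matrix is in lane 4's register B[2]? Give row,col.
4: gid=1,tid=0
[2] (0*2+0+8,1) = (8,1)

8,1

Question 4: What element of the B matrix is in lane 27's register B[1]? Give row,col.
7,6

lane 27⇒27/4=6, 27 mod 4=3
i=1  r:2·3+1+0⇒7  c:6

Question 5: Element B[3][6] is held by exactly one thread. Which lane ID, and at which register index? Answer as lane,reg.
c: 6->gid=6  r: 3->r8=0,tid=1,i&1=1
L=6*4+1=25  i=0*2+1=1

25,1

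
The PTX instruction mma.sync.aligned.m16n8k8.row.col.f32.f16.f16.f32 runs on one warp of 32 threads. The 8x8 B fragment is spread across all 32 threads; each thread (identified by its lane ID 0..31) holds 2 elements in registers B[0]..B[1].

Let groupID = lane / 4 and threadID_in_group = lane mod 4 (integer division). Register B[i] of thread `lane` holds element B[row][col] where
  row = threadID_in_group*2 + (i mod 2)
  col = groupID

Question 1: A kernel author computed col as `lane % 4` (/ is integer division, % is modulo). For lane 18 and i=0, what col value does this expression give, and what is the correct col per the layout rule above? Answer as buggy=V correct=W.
buggy=2 correct=4

`lane % 4`[18,0]→2
lane 18: G=4 (18/4), T=2 (18%4)
i=0: r=2*2+0=4, c=G=4
col: 2 vs 4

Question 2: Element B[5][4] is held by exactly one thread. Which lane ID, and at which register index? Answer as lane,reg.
c:4=>grp=4  r:5=>tig=2,lo=1
L=4*4+2=18  i=1=1

18,1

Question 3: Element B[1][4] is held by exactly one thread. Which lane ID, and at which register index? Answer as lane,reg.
16,1

c=4->g=4  r=1->t=0,b0=1
L=4*4+0=16  i=1=1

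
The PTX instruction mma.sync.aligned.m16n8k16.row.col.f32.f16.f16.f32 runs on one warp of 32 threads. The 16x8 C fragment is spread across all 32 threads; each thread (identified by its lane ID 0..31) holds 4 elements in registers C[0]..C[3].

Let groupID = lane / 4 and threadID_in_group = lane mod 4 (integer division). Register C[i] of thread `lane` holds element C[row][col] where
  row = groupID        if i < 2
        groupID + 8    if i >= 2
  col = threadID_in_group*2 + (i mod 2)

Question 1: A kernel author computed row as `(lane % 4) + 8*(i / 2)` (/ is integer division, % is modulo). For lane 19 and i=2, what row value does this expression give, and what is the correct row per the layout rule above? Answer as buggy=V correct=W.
`(lane % 4) + 8*(i / 2)`[19,2]⇒11
19: gr=4,th=3
[2] (4+8,3*2+0) = (12,6)
row: 11 vs 12

buggy=11 correct=12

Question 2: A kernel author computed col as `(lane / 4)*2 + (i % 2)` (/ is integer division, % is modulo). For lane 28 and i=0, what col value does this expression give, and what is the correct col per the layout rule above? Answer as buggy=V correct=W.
buggy=14 correct=0

`(lane / 4)*2 + (i % 2)`[28,0]⇒14
lane 28⇒28/4=7, 28 mod 4=0
i=0  r:7+0⇒7  c:2·0+0⇒0
col: 14 vs 0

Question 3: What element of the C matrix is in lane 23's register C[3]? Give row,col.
13,7

L=23->gid=23>>2=5, tid=23&3=3
[3]->row 5+8=13  col 3·2+1=7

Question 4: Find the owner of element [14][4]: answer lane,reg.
r=14→G=6,rhi=1  c=4→T=2,p=0
L=6*4+2=26  i=1*2+0=2

26,2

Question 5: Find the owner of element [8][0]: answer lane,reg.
r=8->g=0,rb=1  c=0->t=0,b0=0
L=0*4+0=0  i=1*2+0=2

0,2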